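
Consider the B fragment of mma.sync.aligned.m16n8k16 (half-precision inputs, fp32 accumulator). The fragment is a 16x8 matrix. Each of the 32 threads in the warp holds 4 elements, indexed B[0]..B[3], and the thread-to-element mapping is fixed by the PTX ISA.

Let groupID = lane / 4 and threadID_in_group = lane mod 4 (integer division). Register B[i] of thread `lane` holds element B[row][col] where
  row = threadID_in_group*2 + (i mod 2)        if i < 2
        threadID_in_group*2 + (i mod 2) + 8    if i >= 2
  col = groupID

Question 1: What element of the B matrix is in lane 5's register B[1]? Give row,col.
L=5=>grp=5>>2=1, tig=5&3=1
[1]=>row 1·2+1+0=3  col grp=1

3,1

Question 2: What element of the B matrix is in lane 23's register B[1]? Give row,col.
L=23→G=23>>2=5, T=23&3=3
[1]→row 3·2+1+0=7  col G=5

7,5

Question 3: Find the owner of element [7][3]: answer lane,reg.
c=3⇒gr=3  r=7⇒Rb=0,th=3,odd=1
L=3*4+3=15  i=0*2+1=1

15,1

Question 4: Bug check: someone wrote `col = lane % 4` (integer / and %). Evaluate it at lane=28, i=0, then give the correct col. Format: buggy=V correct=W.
buggy=0 correct=7

`lane % 4`[28,0]⇒0
28: gr=7,th=0
[0] (0*2+0+0,7) = (0,7)
col: 0 vs 7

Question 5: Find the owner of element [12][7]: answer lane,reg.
30,2

c=7→G=7  r=12→rhi=1,T=2,p=0
L=7*4+2=30  i=1*2+0=2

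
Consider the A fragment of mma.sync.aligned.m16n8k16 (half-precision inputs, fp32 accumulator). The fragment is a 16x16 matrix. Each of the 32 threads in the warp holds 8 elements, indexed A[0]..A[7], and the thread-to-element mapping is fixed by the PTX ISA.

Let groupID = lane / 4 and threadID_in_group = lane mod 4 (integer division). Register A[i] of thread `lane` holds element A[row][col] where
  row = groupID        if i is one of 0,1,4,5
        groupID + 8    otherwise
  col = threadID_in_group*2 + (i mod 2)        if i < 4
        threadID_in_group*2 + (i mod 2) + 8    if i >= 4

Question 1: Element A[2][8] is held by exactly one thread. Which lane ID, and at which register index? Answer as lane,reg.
r:2=>grp=2,rB=0  c:8=>cB=1,tig=0,lo=0
L=2*4+0=8  i=1*4+0*2+0=4

8,4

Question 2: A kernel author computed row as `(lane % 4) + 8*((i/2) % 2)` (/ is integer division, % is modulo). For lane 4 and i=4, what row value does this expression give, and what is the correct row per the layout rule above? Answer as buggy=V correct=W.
`(lane % 4) + 8*((i/2) % 2)`[4,4]=>0
lane 4=>4/4=1, 4 mod 4=0
i=4  r:1+0=>1  c:2·0+0+8=>8
row: 0 vs 1

buggy=0 correct=1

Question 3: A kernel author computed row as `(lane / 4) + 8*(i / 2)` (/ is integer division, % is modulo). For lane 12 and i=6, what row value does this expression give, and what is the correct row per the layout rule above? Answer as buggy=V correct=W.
buggy=27 correct=11

`(lane / 4) + 8*(i / 2)`[12,6]=>27
lane 12=>12/4=3, 12 mod 4=0
i=6  r:3+8=>11  c:2·0+0+8=>8
row: 27 vs 11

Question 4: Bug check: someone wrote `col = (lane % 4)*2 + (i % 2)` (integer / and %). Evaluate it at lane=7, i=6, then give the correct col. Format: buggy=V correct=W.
buggy=6 correct=14

`(lane % 4)*2 + (i % 2)`[7,6]->6
lane 7->7/4=1, 7 mod 4=3
i=6  r:1+8->9  c:2·3+0+8->14
col: 6 vs 14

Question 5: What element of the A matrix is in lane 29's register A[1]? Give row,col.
7,3

lane 29: gid=7 (29/4), tid=1 (29%4)
i=1: r=7+0=7, c=1*2+1+0=3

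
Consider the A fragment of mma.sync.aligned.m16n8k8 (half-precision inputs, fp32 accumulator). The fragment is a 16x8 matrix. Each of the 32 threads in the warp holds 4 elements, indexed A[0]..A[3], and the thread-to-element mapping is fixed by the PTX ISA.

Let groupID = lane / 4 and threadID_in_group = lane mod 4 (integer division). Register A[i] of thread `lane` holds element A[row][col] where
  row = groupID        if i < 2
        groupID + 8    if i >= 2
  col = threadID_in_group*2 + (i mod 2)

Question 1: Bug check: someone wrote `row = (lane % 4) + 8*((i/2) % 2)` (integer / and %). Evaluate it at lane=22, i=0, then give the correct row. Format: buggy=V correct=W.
`(lane % 4) + 8*((i/2) % 2)`[22,0]→2
22: G=5,T=2
[0] (5+0,2*2+0) = (5,4)
row: 2 vs 5

buggy=2 correct=5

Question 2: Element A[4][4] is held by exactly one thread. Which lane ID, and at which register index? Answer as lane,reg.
18,0

r=4->g=4,rb=0  c=4->t=2,b0=0
L=4*4+2=18  i=0*2+0=0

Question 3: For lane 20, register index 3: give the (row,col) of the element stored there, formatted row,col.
20: g=5,t=0
[3] (5+8,0*2+1) = (13,1)

13,1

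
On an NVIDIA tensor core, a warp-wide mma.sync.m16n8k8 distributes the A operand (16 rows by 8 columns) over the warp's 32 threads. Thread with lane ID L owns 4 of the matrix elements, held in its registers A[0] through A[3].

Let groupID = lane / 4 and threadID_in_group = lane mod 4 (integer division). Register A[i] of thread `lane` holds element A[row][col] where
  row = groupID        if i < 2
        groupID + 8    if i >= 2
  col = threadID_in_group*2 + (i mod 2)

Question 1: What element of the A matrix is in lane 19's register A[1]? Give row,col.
L=19->g=19>>2=4, t=19&3=3
[1]->row 4+0=4  col 3·2+1=7

4,7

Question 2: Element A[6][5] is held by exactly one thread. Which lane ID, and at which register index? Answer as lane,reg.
26,1

r: 6->gid=6,r8=0  c: 5->tid=2,i&1=1
L=6*4+2=26  i=0*2+1=1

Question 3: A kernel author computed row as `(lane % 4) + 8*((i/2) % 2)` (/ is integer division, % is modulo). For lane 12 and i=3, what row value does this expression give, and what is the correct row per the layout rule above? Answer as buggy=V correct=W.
buggy=8 correct=11

`(lane % 4) + 8*((i/2) % 2)`[12,3]=>8
lane 12=>12/4=3, 12 mod 4=0
i=3  r:3+8=>11  c:2·0+1=>1
row: 8 vs 11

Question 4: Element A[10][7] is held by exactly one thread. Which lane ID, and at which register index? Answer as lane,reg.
11,3

r=10⇒gr=2,Rb=1  c=7⇒th=3,odd=1
L=2*4+3=11  i=1*2+1=3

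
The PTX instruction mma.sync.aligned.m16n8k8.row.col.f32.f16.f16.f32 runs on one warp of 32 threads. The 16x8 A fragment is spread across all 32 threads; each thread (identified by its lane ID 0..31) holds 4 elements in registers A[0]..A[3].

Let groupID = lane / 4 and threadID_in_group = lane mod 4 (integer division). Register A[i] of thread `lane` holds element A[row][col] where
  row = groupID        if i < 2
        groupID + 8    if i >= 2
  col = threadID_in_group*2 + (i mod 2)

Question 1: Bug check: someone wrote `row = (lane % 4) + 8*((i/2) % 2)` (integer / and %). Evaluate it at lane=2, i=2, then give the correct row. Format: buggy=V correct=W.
buggy=10 correct=8

`(lane % 4) + 8*((i/2) % 2)`[2,2]→10
lane 2: G=0 (2/4), T=2 (2%4)
i=2: r=0+8=8, c=2*2+0=4
row: 10 vs 8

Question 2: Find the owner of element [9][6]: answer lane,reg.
7,2

r:9=>grp=1,rB=1  c:6=>tig=3,lo=0
L=1*4+3=7  i=1*2+0=2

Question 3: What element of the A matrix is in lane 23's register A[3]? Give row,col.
13,7

L=23=>grp=23>>2=5, tig=23&3=3
[3]=>row 5+8=13  col 3·2+1=7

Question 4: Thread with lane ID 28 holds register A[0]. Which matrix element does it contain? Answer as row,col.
L=28→G=28>>2=7, T=28&3=0
[0]→row 7+0=7  col 0·2+0=0

7,0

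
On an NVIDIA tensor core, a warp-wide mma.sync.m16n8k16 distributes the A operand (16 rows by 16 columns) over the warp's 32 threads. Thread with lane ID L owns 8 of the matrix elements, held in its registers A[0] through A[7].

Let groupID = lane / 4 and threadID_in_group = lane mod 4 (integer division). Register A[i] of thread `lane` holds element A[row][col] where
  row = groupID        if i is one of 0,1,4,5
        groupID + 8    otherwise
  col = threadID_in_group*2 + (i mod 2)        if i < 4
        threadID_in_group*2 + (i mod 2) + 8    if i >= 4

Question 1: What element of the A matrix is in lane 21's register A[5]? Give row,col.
lane 21: g=5 (21/4), t=1 (21%4)
i=5: r=5+0=5, c=1*2+1+8=11

5,11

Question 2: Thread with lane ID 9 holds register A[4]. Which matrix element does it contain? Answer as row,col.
2,10

lane 9⇒9/4=2, 9 mod 4=1
i=4  r:2+0⇒2  c:2·1+0+8⇒10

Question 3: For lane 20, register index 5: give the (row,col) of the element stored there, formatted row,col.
5,9

L=20→G=20>>2=5, T=20&3=0
[5]→row 5+0=5  col 0·2+1+8=9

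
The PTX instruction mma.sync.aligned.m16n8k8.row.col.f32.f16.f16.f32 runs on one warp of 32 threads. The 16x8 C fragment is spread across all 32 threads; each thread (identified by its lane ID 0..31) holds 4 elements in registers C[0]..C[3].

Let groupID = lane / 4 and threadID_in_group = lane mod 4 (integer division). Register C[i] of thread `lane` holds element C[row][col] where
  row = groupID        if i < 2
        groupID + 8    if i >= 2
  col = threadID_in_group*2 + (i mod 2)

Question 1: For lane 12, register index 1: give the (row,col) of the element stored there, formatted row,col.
L=12⇒gr=12>>2=3, th=12&3=0
[1]⇒row 3+0=3  col 0·2+1=1

3,1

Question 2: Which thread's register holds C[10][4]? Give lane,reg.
10,2

r=10⇒gr=2,Rb=1  c=4⇒th=2,odd=0
L=2*4+2=10  i=1*2+0=2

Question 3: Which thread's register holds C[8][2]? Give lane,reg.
r=8→G=0,rhi=1  c=2→T=1,p=0
L=0*4+1=1  i=1*2+0=2

1,2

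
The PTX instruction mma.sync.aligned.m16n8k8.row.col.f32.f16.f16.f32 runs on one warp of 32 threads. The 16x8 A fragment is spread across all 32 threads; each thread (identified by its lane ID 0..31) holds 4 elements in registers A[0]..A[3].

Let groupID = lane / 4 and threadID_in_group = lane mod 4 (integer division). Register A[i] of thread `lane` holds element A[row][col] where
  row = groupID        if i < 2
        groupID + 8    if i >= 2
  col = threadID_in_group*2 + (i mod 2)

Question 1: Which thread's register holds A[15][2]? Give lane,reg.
r:15=>grp=7,rB=1  c:2=>tig=1,lo=0
L=7*4+1=29  i=1*2+0=2

29,2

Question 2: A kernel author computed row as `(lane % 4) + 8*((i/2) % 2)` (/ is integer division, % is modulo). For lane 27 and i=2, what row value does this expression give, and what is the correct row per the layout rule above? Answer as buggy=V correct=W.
`(lane % 4) + 8*((i/2) % 2)`[27,2]⇒11
27: gr=6,th=3
[2] (6+8,3*2+0) = (14,6)
row: 11 vs 14

buggy=11 correct=14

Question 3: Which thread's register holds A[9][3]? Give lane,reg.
5,3

r:9=>grp=1,rB=1  c:3=>tig=1,lo=1
L=1*4+1=5  i=1*2+1=3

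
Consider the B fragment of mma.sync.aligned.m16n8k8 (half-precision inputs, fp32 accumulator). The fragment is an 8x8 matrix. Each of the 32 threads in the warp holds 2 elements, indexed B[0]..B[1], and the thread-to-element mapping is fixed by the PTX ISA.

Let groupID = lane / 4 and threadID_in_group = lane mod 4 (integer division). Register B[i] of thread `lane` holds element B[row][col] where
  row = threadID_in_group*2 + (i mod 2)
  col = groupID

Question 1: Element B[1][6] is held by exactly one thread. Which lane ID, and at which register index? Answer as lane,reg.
24,1

c=6⇒gr=6  r=1⇒th=0,odd=1
L=6*4+0=24  i=1=1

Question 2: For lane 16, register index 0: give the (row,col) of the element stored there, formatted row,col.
lane 16: gid=4 (16/4), tid=0 (16%4)
i=0: r=0*2+0=0, c=gid=4

0,4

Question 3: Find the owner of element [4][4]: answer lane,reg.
18,0

c: 4->gid=4  r: 4->tid=2,i&1=0
L=4*4+2=18  i=0=0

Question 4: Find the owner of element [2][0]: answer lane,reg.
c: 0->gid=0  r: 2->tid=1,i&1=0
L=0*4+1=1  i=0=0

1,0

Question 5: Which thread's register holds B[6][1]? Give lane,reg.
7,0

c=1->g=1  r=6->t=3,b0=0
L=1*4+3=7  i=0=0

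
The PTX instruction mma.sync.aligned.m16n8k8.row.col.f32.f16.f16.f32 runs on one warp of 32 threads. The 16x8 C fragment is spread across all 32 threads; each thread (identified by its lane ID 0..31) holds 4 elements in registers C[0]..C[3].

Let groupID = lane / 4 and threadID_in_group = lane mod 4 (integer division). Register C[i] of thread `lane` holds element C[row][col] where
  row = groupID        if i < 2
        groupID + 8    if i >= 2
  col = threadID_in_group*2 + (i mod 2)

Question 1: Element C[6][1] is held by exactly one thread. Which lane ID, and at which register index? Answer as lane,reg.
r:6=>grp=6,rB=0  c:1=>tig=0,lo=1
L=6*4+0=24  i=0*2+1=1

24,1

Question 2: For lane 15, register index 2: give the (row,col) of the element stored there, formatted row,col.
11,6

15: G=3,T=3
[2] (3+8,3*2+0) = (11,6)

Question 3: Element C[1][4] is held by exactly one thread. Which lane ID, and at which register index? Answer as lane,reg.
6,0

r:1=>grp=1,rB=0  c:4=>tig=2,lo=0
L=1*4+2=6  i=0*2+0=0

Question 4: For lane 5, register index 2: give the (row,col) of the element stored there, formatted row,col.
9,2

L=5->gid=5>>2=1, tid=5&3=1
[2]->row 1+8=9  col 1·2+0=2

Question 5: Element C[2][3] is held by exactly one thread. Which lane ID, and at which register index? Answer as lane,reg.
9,1

r=2⇒gr=2,Rb=0  c=3⇒th=1,odd=1
L=2*4+1=9  i=0*2+1=1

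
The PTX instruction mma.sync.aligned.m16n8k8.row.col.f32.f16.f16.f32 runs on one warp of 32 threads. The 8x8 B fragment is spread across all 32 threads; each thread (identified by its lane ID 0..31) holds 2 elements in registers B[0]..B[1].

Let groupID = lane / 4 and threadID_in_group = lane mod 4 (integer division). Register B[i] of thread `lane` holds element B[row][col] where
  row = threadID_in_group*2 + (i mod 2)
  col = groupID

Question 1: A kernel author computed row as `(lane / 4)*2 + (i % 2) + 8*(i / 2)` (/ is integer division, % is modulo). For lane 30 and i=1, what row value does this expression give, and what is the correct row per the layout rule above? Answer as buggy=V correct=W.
buggy=15 correct=5

`(lane / 4)*2 + (i % 2) + 8*(i / 2)`[30,1]->15
L=30->gid=30>>2=7, tid=30&3=2
[1]->row 2·2+1=5  col gid=7
row: 15 vs 5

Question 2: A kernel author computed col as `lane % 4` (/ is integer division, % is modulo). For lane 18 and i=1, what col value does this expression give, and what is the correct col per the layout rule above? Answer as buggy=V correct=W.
buggy=2 correct=4

`lane % 4`[18,1]→2
18: G=4,T=2
[1] (2*2+1,4) = (5,4)
col: 2 vs 4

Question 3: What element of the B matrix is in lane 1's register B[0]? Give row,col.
1: grp=0,tig=1
[0] (1*2+0,0) = (2,0)

2,0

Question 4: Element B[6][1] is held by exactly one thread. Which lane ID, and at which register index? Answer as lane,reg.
c=1⇒gr=1  r=6⇒th=3,odd=0
L=1*4+3=7  i=0=0

7,0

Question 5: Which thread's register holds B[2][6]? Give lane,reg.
25,0

c:6=>grp=6  r:2=>tig=1,lo=0
L=6*4+1=25  i=0=0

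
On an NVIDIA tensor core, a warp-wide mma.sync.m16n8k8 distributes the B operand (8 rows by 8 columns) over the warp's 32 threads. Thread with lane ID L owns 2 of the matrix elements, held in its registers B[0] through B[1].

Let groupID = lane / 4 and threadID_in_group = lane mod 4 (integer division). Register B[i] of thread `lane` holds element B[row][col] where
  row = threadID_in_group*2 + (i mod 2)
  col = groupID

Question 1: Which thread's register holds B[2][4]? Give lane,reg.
17,0

c=4->g=4  r=2->t=1,b0=0
L=4*4+1=17  i=0=0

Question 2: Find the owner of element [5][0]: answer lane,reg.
2,1

c:0=>grp=0  r:5=>tig=2,lo=1
L=0*4+2=2  i=1=1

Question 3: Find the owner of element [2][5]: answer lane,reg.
21,0

c=5⇒gr=5  r=2⇒th=1,odd=0
L=5*4+1=21  i=0=0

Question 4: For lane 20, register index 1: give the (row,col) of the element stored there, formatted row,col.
1,5

L=20->gid=20>>2=5, tid=20&3=0
[1]->row 0·2+1=1  col gid=5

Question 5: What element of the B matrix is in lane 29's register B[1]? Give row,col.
lane 29: g=7 (29/4), t=1 (29%4)
i=1: r=1*2+1=3, c=g=7

3,7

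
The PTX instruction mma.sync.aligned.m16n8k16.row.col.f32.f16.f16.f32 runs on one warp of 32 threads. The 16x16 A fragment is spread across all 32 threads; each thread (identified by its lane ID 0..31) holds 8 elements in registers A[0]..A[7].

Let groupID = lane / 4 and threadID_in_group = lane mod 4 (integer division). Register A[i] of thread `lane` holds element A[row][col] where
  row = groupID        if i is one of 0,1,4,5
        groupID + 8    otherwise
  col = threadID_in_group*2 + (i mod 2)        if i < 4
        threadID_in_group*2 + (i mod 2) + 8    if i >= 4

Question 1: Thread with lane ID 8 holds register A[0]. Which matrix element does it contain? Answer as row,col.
2,0

8: g=2,t=0
[0] (2+0,0*2+0+0) = (2,0)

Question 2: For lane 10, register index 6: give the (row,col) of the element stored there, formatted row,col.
lane 10: G=2 (10/4), T=2 (10%4)
i=6: r=2+8=10, c=2*2+0+8=12

10,12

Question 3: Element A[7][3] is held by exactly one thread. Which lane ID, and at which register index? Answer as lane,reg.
r=7⇒gr=7,Rb=0  c=3⇒Cb=0,th=1,odd=1
L=7*4+1=29  i=0*4+0*2+1=1

29,1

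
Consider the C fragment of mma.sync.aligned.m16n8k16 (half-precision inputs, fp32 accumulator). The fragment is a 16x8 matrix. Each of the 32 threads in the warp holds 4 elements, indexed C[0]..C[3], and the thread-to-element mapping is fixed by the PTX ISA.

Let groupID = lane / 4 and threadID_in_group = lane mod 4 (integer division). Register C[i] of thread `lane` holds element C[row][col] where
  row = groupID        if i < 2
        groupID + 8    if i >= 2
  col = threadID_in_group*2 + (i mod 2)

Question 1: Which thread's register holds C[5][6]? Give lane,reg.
r: 5->gid=5,r8=0  c: 6->tid=3,i&1=0
L=5*4+3=23  i=0*2+0=0

23,0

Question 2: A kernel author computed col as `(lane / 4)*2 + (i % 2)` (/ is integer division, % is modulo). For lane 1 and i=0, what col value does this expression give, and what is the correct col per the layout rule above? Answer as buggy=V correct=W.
buggy=0 correct=2

`(lane / 4)*2 + (i % 2)`[1,0]⇒0
lane 1: gr=0 (1/4), th=1 (1%4)
i=0: r=0+0=0, c=1*2+0=2
col: 0 vs 2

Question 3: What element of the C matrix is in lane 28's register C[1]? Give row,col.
28: G=7,T=0
[1] (7+0,0*2+1) = (7,1)

7,1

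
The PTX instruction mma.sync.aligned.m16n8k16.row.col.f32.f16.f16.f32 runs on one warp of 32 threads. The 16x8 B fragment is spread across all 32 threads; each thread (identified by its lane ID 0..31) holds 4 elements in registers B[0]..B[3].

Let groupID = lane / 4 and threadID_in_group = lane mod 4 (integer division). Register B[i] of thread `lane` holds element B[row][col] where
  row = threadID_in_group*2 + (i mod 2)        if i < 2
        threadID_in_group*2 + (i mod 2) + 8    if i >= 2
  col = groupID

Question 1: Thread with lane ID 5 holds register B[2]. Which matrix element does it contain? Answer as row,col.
10,1

5: gr=1,th=1
[2] (1*2+0+8,1) = (10,1)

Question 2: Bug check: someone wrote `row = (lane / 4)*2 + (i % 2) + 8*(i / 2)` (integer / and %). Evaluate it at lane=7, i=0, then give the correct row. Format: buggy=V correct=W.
`(lane / 4)*2 + (i % 2) + 8*(i / 2)`[7,0]=>2
L=7=>grp=7>>2=1, tig=7&3=3
[0]=>row 3·2+0+0=6  col grp=1
row: 2 vs 6

buggy=2 correct=6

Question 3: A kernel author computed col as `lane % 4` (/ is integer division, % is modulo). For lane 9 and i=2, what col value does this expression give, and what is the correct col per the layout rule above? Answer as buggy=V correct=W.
`lane % 4`[9,2]->1
lane 9: gid=2 (9/4), tid=1 (9%4)
i=2: r=1*2+0+8=10, c=gid=2
col: 1 vs 2

buggy=1 correct=2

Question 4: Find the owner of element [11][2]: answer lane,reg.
9,3

c=2⇒gr=2  r=11⇒Rb=1,th=1,odd=1
L=2*4+1=9  i=1*2+1=3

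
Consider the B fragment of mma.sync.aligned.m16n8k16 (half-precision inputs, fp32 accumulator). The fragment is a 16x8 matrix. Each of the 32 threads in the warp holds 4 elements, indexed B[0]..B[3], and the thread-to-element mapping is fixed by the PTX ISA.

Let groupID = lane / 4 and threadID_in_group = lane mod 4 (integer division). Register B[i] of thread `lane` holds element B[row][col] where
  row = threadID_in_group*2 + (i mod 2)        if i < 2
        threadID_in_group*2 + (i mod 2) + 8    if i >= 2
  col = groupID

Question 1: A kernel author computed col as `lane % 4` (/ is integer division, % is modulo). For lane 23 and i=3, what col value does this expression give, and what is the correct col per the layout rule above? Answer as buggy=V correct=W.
buggy=3 correct=5

`lane % 4`[23,3]→3
L=23→G=23>>2=5, T=23&3=3
[3]→row 3·2+1+8=15  col G=5
col: 3 vs 5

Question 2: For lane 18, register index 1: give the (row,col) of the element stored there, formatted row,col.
5,4

lane 18->18/4=4, 18 mod 4=2
i=1  r:2·2+1+0->5  c:4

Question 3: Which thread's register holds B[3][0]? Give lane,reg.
1,1

c=0→G=0  r=3→rhi=0,T=1,p=1
L=0*4+1=1  i=0*2+1=1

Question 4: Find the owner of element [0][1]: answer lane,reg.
4,0

c=1->g=1  r=0->rb=0,t=0,b0=0
L=1*4+0=4  i=0*2+0=0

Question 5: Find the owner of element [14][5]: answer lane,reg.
c:5=>grp=5  r:14=>rB=1,tig=3,lo=0
L=5*4+3=23  i=1*2+0=2

23,2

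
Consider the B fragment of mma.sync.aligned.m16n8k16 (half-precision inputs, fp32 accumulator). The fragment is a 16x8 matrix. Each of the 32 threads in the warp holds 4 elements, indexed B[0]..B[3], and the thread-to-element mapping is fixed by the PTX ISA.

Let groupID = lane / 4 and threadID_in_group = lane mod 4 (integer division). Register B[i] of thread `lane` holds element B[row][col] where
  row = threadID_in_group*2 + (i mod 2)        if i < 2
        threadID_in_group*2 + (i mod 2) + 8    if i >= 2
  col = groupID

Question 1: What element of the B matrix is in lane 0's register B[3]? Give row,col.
L=0→G=0>>2=0, T=0&3=0
[3]→row 0·2+1+8=9  col G=0

9,0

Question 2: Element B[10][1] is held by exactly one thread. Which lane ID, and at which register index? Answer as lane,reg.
c: 1->gid=1  r: 10->r8=1,tid=1,i&1=0
L=1*4+1=5  i=1*2+0=2

5,2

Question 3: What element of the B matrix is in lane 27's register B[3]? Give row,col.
15,6

27: G=6,T=3
[3] (3*2+1+8,6) = (15,6)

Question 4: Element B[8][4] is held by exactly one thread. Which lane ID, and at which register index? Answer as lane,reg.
16,2

c: 4->gid=4  r: 8->r8=1,tid=0,i&1=0
L=4*4+0=16  i=1*2+0=2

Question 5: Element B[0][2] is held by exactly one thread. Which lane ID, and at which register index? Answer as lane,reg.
8,0

c: 2->gid=2  r: 0->r8=0,tid=0,i&1=0
L=2*4+0=8  i=0*2+0=0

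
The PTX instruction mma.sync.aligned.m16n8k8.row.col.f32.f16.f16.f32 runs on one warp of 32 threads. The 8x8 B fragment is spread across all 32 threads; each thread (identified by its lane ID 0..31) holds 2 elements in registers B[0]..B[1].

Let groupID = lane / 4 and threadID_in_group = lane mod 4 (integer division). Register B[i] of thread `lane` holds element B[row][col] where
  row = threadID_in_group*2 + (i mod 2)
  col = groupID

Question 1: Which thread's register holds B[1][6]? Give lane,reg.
24,1

c=6->g=6  r=1->t=0,b0=1
L=6*4+0=24  i=1=1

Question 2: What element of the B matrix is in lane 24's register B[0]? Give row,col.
0,6

L=24->g=24>>2=6, t=24&3=0
[0]->row 0·2+0=0  col g=6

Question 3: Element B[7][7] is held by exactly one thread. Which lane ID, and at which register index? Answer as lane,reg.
c=7->g=7  r=7->t=3,b0=1
L=7*4+3=31  i=1=1

31,1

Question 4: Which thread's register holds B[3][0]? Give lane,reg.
1,1

c:0=>grp=0  r:3=>tig=1,lo=1
L=0*4+1=1  i=1=1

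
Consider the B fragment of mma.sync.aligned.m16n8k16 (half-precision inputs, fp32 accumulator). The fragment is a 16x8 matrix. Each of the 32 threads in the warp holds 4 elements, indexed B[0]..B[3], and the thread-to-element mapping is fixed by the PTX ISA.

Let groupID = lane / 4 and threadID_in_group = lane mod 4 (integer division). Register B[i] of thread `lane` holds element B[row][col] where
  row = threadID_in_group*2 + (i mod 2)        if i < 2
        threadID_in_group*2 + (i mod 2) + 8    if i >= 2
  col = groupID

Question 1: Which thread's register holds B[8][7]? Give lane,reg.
28,2

c:7=>grp=7  r:8=>rB=1,tig=0,lo=0
L=7*4+0=28  i=1*2+0=2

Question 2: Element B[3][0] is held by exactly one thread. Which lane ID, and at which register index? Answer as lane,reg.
1,1

c=0->g=0  r=3->rb=0,t=1,b0=1
L=0*4+1=1  i=0*2+1=1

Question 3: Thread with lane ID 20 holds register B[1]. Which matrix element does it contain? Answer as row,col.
20: G=5,T=0
[1] (0*2+1+0,5) = (1,5)

1,5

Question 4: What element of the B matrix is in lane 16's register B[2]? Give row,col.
8,4

lane 16: gid=4 (16/4), tid=0 (16%4)
i=2: r=0*2+0+8=8, c=gid=4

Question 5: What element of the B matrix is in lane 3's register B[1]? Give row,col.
3: gid=0,tid=3
[1] (3*2+1+0,0) = (7,0)

7,0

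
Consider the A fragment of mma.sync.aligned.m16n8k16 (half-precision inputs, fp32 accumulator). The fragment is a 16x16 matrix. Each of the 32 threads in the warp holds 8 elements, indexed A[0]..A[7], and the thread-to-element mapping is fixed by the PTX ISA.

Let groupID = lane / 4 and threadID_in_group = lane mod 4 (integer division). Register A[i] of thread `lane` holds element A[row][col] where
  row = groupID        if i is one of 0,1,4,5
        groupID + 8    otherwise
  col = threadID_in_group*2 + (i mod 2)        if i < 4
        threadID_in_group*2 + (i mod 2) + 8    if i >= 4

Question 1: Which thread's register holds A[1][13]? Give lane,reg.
r: 1->gid=1,r8=0  c: 13->c8=1,tid=2,i&1=1
L=1*4+2=6  i=1*4+0*2+1=5

6,5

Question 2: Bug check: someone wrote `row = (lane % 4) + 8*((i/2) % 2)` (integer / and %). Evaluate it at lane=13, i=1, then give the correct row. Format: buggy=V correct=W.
`(lane % 4) + 8*((i/2) % 2)`[13,1]->1
13: gid=3,tid=1
[1] (3+0,1*2+1+0) = (3,3)
row: 1 vs 3

buggy=1 correct=3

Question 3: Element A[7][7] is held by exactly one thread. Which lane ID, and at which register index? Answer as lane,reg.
31,1

r=7->g=7,rb=0  c=7->cb=0,t=3,b0=1
L=7*4+3=31  i=0*4+0*2+1=1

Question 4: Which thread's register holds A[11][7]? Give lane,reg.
15,3

r=11→G=3,rhi=1  c=7→chi=0,T=3,p=1
L=3*4+3=15  i=0*4+1*2+1=3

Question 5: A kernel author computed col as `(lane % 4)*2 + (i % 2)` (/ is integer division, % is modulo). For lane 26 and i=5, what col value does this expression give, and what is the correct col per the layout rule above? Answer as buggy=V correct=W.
buggy=5 correct=13

`(lane % 4)*2 + (i % 2)`[26,5]→5
lane 26→26/4=6, 26 mod 4=2
i=5  r:6+0→6  c:2·2+1+8→13
col: 5 vs 13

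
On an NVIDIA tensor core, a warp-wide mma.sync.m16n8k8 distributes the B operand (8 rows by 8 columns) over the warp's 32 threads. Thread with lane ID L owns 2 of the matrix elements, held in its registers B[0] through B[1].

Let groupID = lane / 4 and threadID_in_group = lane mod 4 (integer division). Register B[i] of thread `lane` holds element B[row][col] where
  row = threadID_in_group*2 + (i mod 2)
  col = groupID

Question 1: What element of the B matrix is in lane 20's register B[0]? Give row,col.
0,5

lane 20: grp=5 (20/4), tig=0 (20%4)
i=0: r=0*2+0=0, c=grp=5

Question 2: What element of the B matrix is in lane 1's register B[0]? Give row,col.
2,0

L=1=>grp=1>>2=0, tig=1&3=1
[0]=>row 1·2+0=2  col grp=0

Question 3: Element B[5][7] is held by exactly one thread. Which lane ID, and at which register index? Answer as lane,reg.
c:7=>grp=7  r:5=>tig=2,lo=1
L=7*4+2=30  i=1=1

30,1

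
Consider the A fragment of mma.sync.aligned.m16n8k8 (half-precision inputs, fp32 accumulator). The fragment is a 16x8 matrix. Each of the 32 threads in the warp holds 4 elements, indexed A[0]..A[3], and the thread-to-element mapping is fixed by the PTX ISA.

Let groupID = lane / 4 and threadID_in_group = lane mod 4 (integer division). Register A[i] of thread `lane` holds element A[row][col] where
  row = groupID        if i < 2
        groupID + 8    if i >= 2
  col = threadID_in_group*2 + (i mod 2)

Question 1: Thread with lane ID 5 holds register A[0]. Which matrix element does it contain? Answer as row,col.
lane 5→5/4=1, 5 mod 4=1
i=0  r:1+0→1  c:2·1+0→2

1,2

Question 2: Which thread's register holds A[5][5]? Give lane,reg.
22,1

r: 5->gid=5,r8=0  c: 5->tid=2,i&1=1
L=5*4+2=22  i=0*2+1=1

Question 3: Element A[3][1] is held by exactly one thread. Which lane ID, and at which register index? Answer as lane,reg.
12,1

r: 3->gid=3,r8=0  c: 1->tid=0,i&1=1
L=3*4+0=12  i=0*2+1=1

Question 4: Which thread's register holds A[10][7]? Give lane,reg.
11,3

r: 10->gid=2,r8=1  c: 7->tid=3,i&1=1
L=2*4+3=11  i=1*2+1=3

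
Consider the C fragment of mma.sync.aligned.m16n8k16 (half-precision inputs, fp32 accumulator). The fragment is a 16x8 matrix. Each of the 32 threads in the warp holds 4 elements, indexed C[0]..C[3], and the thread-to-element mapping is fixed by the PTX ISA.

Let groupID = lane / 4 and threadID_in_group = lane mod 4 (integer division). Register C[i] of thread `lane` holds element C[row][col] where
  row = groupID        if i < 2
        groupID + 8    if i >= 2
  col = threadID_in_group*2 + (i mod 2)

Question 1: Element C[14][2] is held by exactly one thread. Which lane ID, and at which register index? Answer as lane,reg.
r: 14->gid=6,r8=1  c: 2->tid=1,i&1=0
L=6*4+1=25  i=1*2+0=2

25,2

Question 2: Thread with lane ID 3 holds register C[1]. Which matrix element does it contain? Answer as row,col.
0,7

lane 3→3/4=0, 3 mod 4=3
i=1  r:0+0→0  c:2·3+1→7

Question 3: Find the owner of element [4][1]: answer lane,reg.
16,1

r:4=>grp=4,rB=0  c:1=>tig=0,lo=1
L=4*4+0=16  i=0*2+1=1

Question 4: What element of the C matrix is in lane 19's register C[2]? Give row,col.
lane 19=>19/4=4, 19 mod 4=3
i=2  r:4+8=>12  c:2·3+0=>6

12,6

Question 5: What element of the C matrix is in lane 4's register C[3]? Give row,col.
9,1

4: G=1,T=0
[3] (1+8,0*2+1) = (9,1)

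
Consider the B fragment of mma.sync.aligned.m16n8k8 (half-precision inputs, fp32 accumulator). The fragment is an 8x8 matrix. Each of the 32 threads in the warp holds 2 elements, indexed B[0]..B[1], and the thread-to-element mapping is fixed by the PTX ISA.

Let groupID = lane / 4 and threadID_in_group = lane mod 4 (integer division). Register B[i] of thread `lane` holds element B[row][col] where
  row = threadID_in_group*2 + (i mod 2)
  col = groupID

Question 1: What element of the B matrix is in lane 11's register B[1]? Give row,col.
7,2

11: grp=2,tig=3
[1] (3*2+1,2) = (7,2)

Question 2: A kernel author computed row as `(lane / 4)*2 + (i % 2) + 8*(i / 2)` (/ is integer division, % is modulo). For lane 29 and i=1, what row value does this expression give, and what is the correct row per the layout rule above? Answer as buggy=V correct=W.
buggy=15 correct=3

`(lane / 4)*2 + (i % 2) + 8*(i / 2)`[29,1]->15
lane 29: gid=7 (29/4), tid=1 (29%4)
i=1: r=1*2+1=3, c=gid=7
row: 15 vs 3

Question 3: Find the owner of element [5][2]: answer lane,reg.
10,1

c:2=>grp=2  r:5=>tig=2,lo=1
L=2*4+2=10  i=1=1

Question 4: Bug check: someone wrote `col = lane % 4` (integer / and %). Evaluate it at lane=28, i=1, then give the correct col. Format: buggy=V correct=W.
`lane % 4`[28,1]->0
28: gid=7,tid=0
[1] (0*2+1,7) = (1,7)
col: 0 vs 7

buggy=0 correct=7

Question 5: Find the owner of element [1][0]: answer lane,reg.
0,1

c: 0->gid=0  r: 1->tid=0,i&1=1
L=0*4+0=0  i=1=1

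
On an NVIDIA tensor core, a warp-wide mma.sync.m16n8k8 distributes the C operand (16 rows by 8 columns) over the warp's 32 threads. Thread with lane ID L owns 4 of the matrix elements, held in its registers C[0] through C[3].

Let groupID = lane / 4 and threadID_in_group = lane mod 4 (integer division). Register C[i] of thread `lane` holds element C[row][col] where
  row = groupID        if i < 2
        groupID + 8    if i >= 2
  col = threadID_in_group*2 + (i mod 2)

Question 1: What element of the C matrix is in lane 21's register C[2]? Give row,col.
lane 21: g=5 (21/4), t=1 (21%4)
i=2: r=5+8=13, c=1*2+0=2

13,2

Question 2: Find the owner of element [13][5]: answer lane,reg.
22,3

r=13->g=5,rb=1  c=5->t=2,b0=1
L=5*4+2=22  i=1*2+1=3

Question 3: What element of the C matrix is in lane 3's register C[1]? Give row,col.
3: gr=0,th=3
[1] (0+0,3*2+1) = (0,7)

0,7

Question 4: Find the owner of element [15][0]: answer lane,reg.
28,2

r=15->g=7,rb=1  c=0->t=0,b0=0
L=7*4+0=28  i=1*2+0=2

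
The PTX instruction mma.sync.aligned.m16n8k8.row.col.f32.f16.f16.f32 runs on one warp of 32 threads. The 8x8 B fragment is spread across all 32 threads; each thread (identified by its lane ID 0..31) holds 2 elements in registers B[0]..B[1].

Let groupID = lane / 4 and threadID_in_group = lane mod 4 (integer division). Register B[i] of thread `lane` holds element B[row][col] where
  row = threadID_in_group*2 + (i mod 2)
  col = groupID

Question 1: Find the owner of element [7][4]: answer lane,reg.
c:4=>grp=4  r:7=>tig=3,lo=1
L=4*4+3=19  i=1=1

19,1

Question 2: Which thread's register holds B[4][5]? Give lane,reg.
22,0

c: 5->gid=5  r: 4->tid=2,i&1=0
L=5*4+2=22  i=0=0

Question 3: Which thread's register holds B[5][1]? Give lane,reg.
c=1->g=1  r=5->t=2,b0=1
L=1*4+2=6  i=1=1

6,1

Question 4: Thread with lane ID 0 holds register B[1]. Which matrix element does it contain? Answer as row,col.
lane 0⇒0/4=0, 0 mod 4=0
i=1  r:2·0+1⇒1  c:0

1,0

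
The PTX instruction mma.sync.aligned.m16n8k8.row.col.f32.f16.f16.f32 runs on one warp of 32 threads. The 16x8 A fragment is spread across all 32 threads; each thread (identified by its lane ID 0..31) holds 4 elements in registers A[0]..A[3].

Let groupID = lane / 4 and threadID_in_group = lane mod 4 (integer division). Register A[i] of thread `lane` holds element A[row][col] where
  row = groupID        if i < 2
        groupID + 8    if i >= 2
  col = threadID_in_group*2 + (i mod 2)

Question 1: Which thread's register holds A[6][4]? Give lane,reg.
26,0

r=6⇒gr=6,Rb=0  c=4⇒th=2,odd=0
L=6*4+2=26  i=0*2+0=0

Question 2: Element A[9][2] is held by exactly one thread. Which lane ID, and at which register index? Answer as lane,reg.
5,2

r=9->g=1,rb=1  c=2->t=1,b0=0
L=1*4+1=5  i=1*2+0=2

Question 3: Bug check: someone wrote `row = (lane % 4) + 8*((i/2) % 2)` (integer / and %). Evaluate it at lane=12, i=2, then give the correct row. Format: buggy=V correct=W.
`(lane % 4) + 8*((i/2) % 2)`[12,2]->8
lane 12: gid=3 (12/4), tid=0 (12%4)
i=2: r=3+8=11, c=0*2+0=0
row: 8 vs 11

buggy=8 correct=11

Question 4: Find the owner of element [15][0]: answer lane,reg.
28,2

r=15→G=7,rhi=1  c=0→T=0,p=0
L=7*4+0=28  i=1*2+0=2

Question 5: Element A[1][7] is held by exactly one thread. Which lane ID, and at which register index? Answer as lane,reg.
7,1

r=1→G=1,rhi=0  c=7→T=3,p=1
L=1*4+3=7  i=0*2+1=1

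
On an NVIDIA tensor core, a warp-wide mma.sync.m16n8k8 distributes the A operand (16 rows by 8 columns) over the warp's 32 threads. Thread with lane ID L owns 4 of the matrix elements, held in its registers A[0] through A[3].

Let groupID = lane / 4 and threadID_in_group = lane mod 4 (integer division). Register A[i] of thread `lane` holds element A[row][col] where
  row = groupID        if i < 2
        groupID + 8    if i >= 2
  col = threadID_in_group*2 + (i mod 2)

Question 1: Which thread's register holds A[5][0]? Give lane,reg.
20,0

r: 5->gid=5,r8=0  c: 0->tid=0,i&1=0
L=5*4+0=20  i=0*2+0=0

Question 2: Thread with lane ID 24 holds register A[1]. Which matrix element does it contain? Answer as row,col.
lane 24: g=6 (24/4), t=0 (24%4)
i=1: r=6+0=6, c=0*2+1=1

6,1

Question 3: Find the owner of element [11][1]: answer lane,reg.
12,3

r:11=>grp=3,rB=1  c:1=>tig=0,lo=1
L=3*4+0=12  i=1*2+1=3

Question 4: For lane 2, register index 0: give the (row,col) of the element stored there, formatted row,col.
lane 2=>2/4=0, 2 mod 4=2
i=0  r:0+0=>0  c:2·2+0=>4

0,4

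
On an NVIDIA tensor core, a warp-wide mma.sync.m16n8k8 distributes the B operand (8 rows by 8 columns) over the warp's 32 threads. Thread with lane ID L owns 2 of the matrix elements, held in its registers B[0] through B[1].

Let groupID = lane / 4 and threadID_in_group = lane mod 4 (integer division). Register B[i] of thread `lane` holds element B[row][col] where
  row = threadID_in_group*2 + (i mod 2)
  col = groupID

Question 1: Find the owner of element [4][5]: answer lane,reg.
22,0

c=5->g=5  r=4->t=2,b0=0
L=5*4+2=22  i=0=0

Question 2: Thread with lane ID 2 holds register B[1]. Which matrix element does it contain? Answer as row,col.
5,0

lane 2->2/4=0, 2 mod 4=2
i=1  r:2·2+1->5  c:0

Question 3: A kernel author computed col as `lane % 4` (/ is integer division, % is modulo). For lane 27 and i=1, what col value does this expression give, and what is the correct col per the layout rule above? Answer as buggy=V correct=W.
buggy=3 correct=6

`lane % 4`[27,1]⇒3
lane 27⇒27/4=6, 27 mod 4=3
i=1  r:2·3+1⇒7  c:6
col: 3 vs 6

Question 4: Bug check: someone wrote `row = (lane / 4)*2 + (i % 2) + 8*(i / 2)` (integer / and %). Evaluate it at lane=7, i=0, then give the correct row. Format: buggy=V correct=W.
`(lane / 4)*2 + (i % 2) + 8*(i / 2)`[7,0]->2
7: g=1,t=3
[0] (3*2+0,1) = (6,1)
row: 2 vs 6

buggy=2 correct=6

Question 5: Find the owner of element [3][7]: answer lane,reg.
29,1

c=7⇒gr=7  r=3⇒th=1,odd=1
L=7*4+1=29  i=1=1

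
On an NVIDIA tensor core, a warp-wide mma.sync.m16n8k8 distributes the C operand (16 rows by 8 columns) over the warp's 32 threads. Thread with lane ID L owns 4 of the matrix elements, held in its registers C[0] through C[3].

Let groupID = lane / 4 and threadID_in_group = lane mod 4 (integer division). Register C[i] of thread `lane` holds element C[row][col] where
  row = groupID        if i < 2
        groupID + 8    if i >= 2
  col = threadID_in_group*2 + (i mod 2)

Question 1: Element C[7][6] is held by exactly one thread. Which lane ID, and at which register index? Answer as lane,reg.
r=7⇒gr=7,Rb=0  c=6⇒th=3,odd=0
L=7*4+3=31  i=0*2+0=0

31,0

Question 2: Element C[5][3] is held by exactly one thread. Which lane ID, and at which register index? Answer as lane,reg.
21,1

r:5=>grp=5,rB=0  c:3=>tig=1,lo=1
L=5*4+1=21  i=0*2+1=1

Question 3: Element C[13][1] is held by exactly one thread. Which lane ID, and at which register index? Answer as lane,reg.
r=13→G=5,rhi=1  c=1→T=0,p=1
L=5*4+0=20  i=1*2+1=3

20,3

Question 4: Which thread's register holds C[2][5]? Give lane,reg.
r:2=>grp=2,rB=0  c:5=>tig=2,lo=1
L=2*4+2=10  i=0*2+1=1

10,1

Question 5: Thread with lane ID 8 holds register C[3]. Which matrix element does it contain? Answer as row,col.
10,1

L=8→G=8>>2=2, T=8&3=0
[3]→row 2+8=10  col 0·2+1=1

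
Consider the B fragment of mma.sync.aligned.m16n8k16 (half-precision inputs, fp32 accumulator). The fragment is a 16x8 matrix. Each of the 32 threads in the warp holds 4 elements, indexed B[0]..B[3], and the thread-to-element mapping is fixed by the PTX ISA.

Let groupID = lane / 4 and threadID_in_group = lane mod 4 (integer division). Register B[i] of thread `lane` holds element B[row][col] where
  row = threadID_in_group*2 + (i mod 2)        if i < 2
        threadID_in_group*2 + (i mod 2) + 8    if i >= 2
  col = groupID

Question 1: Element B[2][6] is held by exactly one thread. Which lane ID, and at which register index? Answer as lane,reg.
25,0

c=6→G=6  r=2→rhi=0,T=1,p=0
L=6*4+1=25  i=0*2+0=0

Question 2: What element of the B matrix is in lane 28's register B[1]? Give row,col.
28: gid=7,tid=0
[1] (0*2+1+0,7) = (1,7)

1,7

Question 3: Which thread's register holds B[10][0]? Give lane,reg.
c=0->g=0  r=10->rb=1,t=1,b0=0
L=0*4+1=1  i=1*2+0=2

1,2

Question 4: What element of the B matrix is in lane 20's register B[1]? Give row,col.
lane 20: g=5 (20/4), t=0 (20%4)
i=1: r=0*2+1+0=1, c=g=5

1,5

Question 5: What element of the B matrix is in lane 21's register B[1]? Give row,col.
3,5

lane 21: G=5 (21/4), T=1 (21%4)
i=1: r=1*2+1+0=3, c=G=5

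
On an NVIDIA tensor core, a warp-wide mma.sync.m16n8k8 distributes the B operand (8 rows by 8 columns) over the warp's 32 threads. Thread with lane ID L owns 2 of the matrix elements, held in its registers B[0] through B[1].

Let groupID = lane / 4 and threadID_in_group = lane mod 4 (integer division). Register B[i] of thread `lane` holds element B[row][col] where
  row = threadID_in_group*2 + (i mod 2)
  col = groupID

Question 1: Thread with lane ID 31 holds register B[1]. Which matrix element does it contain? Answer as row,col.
31: gr=7,th=3
[1] (3*2+1,7) = (7,7)

7,7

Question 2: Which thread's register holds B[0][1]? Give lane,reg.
c=1⇒gr=1  r=0⇒th=0,odd=0
L=1*4+0=4  i=0=0

4,0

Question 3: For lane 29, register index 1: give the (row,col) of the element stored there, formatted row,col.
lane 29⇒29/4=7, 29 mod 4=1
i=1  r:2·1+1⇒3  c:7

3,7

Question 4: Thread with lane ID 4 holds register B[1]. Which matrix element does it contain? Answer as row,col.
1,1

lane 4: g=1 (4/4), t=0 (4%4)
i=1: r=0*2+1=1, c=g=1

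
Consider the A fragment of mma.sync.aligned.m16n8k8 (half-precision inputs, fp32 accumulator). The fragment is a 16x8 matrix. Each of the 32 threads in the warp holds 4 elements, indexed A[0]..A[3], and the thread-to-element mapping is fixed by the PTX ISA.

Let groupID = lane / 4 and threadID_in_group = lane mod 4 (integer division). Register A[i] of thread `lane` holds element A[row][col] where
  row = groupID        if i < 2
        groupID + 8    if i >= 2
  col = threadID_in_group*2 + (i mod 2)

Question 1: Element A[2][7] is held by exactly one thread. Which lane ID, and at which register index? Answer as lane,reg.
r=2⇒gr=2,Rb=0  c=7⇒th=3,odd=1
L=2*4+3=11  i=0*2+1=1

11,1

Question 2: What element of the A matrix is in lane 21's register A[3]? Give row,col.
L=21=>grp=21>>2=5, tig=21&3=1
[3]=>row 5+8=13  col 1·2+1=3

13,3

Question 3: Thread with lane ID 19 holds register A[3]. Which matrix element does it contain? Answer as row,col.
12,7

19: g=4,t=3
[3] (4+8,3*2+1) = (12,7)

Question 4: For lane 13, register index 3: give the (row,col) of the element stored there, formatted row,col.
11,3

13: grp=3,tig=1
[3] (3+8,1*2+1) = (11,3)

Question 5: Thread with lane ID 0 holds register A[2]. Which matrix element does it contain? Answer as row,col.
8,0

0: gid=0,tid=0
[2] (0+8,0*2+0) = (8,0)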